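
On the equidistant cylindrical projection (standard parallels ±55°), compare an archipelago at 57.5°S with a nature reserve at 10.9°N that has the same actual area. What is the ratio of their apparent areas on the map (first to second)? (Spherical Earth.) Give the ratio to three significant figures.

With standard parallel φ₀ = 55°, the equirectangular projection gives x = Rλ cos φ₀, y = Rφ, so h = 1 and k = cos 55° / cos φ.
Areal scale at 57.5°: h·k = 1.000 × 1.068 = 1.068.
Areal scale at 10.9°: h·k = 1.000 × 0.5841 = 0.5841.
Ratio = 1.068/0.5841 ≈ 1.83.

1.83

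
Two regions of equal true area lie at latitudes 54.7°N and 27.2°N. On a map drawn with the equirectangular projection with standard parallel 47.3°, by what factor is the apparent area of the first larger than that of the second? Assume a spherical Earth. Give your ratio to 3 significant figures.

With standard parallel φ₀ = 47.3°, the equirectangular projection gives x = Rλ cos φ₀, y = Rφ, so h = 1 and k = cos 47.3° / cos φ.
Areal scale at 54.7°: h·k = 1.000 × 1.174 = 1.174.
Areal scale at 27.2°: h·k = 1.000 × 0.7625 = 0.7625.
Ratio = 1.174/0.7625 ≈ 1.54.

1.54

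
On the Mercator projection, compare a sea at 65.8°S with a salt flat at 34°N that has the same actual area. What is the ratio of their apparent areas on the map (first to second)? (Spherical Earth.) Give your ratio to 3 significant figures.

4.09

Mercator is conformal with k = sec φ, so areal scale = k² = sec²φ.
At 65.8°: sec²(65.8°) = 1/0.4099² = 5.951.
At 34°: sec²(34°) = 1/0.8290² = 1.455.
Ratio = 5.951/1.455 = cos²(34°)/cos²(65.8°) ≈ 4.09.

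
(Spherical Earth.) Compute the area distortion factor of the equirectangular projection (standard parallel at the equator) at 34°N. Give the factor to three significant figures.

Plate carrée maps x = Rλ, y = Rφ. The meridian scale is h = 1 and the parallel scale is k = 1/cos φ = sec φ.
Areal scale = h·k = 1 × sec φ; at 34°, h = 1.000, k = 1.206, so h·k = 1.206.

1.21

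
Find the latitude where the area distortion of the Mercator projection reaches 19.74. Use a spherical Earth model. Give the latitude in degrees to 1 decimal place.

Mercator areal scale is sec²φ.
sec²φ = 19.74  ⇒  cos²φ = 0.05066  ⇒  cos φ = 0.2251.
φ = arccos(0.2251) ≈ 77.0°.

77.0°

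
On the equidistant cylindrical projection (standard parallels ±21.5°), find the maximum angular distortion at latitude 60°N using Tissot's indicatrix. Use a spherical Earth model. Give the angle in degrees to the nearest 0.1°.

The equidistant cylindrical projection with φ₀ = 21.5° has h = 1 (meridians true) and k = cos φ₀ / cos φ along parallels.
At 60°: h = 1.000, k = 1.861; principal scales a = 1.861, b = 1.000.
sin(ω/2) = (a − b)/(a + b) = 0.8608/2.861 = 0.3009, so ω = 2 arcsin(0.3009) ≈ 35.0°.

35.0°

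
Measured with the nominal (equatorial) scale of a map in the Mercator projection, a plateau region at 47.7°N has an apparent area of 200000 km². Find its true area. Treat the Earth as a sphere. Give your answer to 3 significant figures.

The Mercator projection is conformal; its linear scale factor is the same in every direction and equals sec φ = 1/cos φ.
Areal scale = k² = sec²φ = 1/cos²(47.7°) = 1/0.6730² = 2.208.
True area = apparent / (areal scale) = 200000 / 2.208 ≈ 90600 km².

90600 km²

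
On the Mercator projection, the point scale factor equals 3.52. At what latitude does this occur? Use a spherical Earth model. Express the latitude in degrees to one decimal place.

Mercator scale is k = sec φ = 1/cos φ.
1/cos φ = 3.52  ⇒  cos φ = 0.2841  ⇒  φ = arccos(0.2841) ≈ 73.5°.

73.5°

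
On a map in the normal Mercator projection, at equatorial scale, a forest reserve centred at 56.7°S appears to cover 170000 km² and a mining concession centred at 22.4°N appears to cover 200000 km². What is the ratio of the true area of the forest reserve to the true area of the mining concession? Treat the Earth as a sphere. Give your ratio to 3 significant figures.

0.300

On Mercator the areal scale is sec²φ, so true area = apparent × cos²φ.
True area of forest reserve: 170000 × cos²(56.7°) = 170000 × 0.3014 = 51240 km².
True area of mining concession: 200000 × cos²(22.4°) = 200000 × 0.8548 = 171000 km².
Ratio = 51240 / 171000 ≈ 0.300.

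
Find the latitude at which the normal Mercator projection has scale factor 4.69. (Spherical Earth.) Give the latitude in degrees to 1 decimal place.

Mercator scale is k = sec φ = 1/cos φ.
1/cos φ = 4.69  ⇒  cos φ = 0.2132  ⇒  φ = arccos(0.2132) ≈ 77.7°.

77.7°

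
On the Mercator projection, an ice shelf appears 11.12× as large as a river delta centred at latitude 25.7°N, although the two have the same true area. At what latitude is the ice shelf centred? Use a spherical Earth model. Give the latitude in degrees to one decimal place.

Mercator areal scale is sec²φ, so apparent-area ratio = sec²φ₁ / sec²φ₂ = cos²φ₂ / cos²φ₁.
cos²φ₂ / cos²φ₁ = 11.12  ⇒  cos φ₁ = cos 25.7° / √11.12 = 0.9011/3.335 = 0.2702.
φ₁ = arccos(0.2702) ≈ 74.3°.

74.3°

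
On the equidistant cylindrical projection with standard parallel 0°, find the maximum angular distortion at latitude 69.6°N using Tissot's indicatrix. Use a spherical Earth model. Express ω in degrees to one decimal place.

Plate carrée maps x = Rλ, y = Rφ. The meridian scale is h = 1 and the parallel scale is k = 1/cos φ = sec φ.
At 69.6°: h = 1.000, k = 2.869; principal scales a = 2.869, b = 1.000.
sin(ω/2) = (a − b)/(a + b) = 1.869/3.869 = 0.4831, so ω = 2 arcsin(0.4831) ≈ 57.8°.

57.8°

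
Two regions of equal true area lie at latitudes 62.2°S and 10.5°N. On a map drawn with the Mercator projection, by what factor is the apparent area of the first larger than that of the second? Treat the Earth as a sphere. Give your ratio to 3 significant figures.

4.44

Mercator is conformal with k = sec φ, so areal scale = k² = sec²φ.
At 62.2°: sec²(62.2°) = 1/0.4664² = 4.597.
At 10.5°: sec²(10.5°) = 1/0.9833² = 1.034.
Ratio = 4.597/1.034 = cos²(10.5°)/cos²(62.2°) ≈ 4.44.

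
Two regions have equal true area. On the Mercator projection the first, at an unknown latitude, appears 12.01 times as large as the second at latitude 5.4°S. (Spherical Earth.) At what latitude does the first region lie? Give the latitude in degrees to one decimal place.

For equal true areas on Mercator, apparent areas scale as sec²φ, so the ratio is cos²φ₂ / cos²φ₁.
cos²φ₂ / cos²φ₁ = 12.01  ⇒  cos φ₁ = cos 5.4° / √12.01 = 0.9956/3.466 = 0.2873.
φ₁ = arccos(0.2873) ≈ 73.3°.

73.3°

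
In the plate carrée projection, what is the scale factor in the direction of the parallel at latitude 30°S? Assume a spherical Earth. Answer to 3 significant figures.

1.15

Plate carrée maps x = Rλ, y = Rφ. The meridian scale is h = 1 and the parallel scale is k = 1/cos φ = sec φ.
k = 1/cos 30° = 1/0.8660 = 1.155.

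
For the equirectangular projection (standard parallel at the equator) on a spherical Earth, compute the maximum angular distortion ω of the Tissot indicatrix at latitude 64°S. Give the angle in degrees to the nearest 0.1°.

In the plate carrée (x = Rλ, y = Rφ), meridians are true-scale (h = 1) and parallels are stretched by k = sec φ.
At 64°: h = 1.000, k = 2.281; principal scales a = 2.281, b = 1.000.
sin(ω/2) = (a − b)/(a + b) = 1.281/3.281 = 0.3905, so ω = 2 arcsin(0.3905) ≈ 46.0°.

46.0°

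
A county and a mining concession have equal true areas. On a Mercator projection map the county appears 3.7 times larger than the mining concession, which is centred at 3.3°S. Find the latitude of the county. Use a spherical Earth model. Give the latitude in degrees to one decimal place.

Mercator areal scale is sec²φ, so apparent-area ratio = sec²φ₁ / sec²φ₂ = cos²φ₂ / cos²φ₁.
cos²φ₂ / cos²φ₁ = 3.7  ⇒  cos φ₁ = cos 3.3° / √3.7 = 0.9983/1.924 = 0.5190.
φ₁ = arccos(0.5190) ≈ 58.7°.

58.7°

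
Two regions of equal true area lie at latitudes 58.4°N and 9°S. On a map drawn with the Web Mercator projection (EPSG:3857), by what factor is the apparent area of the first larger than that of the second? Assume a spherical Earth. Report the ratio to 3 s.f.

Mercator areal scale is sec²φ.
At 58.4°: sec²(58.4°) = 1/0.5240² = 3.642.
At 9°: sec²(9°) = 1/0.9877² = 1.025.
Ratio = 3.642/1.025 = cos²(9°)/cos²(58.4°) ≈ 3.55.

3.55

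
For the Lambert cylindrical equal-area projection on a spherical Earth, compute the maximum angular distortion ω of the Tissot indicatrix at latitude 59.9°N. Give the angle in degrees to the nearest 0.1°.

73.5°

The Lambert cylindrical equal-area projection is the cylindrical equal-area projection with its standard parallel at the equator (φ₀ = 0). A cylindrical equal-area projection with standard parallel φ₀ has meridian scale h = cos φ / cos φ₀ and parallel scale k = cos φ₀ / cos φ (so areas are preserved, h·k = 1).
At 59.9°: h = 0.5015, k = 1.994; principal scales a = 1.994, b = 0.5015.
sin(ω/2) = (a − b)/(a + b) = 1.492/2.495 = 0.5981, so ω = 2 arcsin(0.5981) ≈ 73.5°.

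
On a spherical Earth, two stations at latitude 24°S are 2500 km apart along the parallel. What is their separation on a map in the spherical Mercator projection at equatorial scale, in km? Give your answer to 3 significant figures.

The Mercator projection is conformal; its linear scale factor is the same in every direction and equals sec φ = 1/cos φ.
Along the parallel, k = sec 24° = 1/0.9135 = 1.095.
Map distance = 2500 × 1.095 ≈ 2740 km.

2740 km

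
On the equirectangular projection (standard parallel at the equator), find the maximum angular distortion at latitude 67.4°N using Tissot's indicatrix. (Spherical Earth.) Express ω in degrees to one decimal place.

52.8°

For the equirectangular projection with φ₀ = 0 (plate carrée), h = 1 along meridians and k = sec φ along parallels.
At 67.4°: h = 1.000, k = 2.602; principal scales a = 2.602, b = 1.000.
sin(ω/2) = (a − b)/(a + b) = 1.602/3.602 = 0.4448, so ω = 2 arcsin(0.4448) ≈ 52.8°.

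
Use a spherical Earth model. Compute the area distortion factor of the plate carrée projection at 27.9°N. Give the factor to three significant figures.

For the equirectangular projection with φ₀ = 0 (plate carrée), h = 1 along meridians and k = sec φ along parallels.
Areal scale = h·k = 1 × sec φ; at 27.9°, h = 1.000, k = 1.132, so h·k = 1.132.

1.13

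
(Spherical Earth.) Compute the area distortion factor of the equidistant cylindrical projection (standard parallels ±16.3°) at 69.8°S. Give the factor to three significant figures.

2.78

The equidistant cylindrical projection with φ₀ = 16.3° has h = 1 (meridians true) and k = cos φ₀ / cos φ along parallels.
Areal scale = h·k = 1 × cos φ₀ / cos φ; at 69.8°, h = 1.000, k = 2.780, so h·k = 2.780.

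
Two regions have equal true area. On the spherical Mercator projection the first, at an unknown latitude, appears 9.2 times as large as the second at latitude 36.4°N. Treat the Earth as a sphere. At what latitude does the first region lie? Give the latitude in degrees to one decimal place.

For equal true areas on Mercator, apparent areas scale as sec²φ, so the ratio is cos²φ₂ / cos²φ₁.
cos²φ₂ / cos²φ₁ = 9.2  ⇒  cos φ₁ = cos 36.4° / √9.2 = 0.8049/3.033 = 0.2654.
φ₁ = arccos(0.2654) ≈ 74.6°.

74.6°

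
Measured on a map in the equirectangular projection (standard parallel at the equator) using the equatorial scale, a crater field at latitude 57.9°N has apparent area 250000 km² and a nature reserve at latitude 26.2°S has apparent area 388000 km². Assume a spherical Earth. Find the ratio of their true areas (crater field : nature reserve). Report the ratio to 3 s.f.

0.382

On the plate carrée, areal scale = h·k = 1 × sec φ, so true area = apparent × cos φ.
True area of crater field: 250000 × cos(57.9°) = 250000 × 0.5314 = 132800 km².
True area of nature reserve: 388000 × cos(26.2°) = 388000 × 0.8973 = 348100 km².
Ratio = 132800 / 348100 ≈ 0.382.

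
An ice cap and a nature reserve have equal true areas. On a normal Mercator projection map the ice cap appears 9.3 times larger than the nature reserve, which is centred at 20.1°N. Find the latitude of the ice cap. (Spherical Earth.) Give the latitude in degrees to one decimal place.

72.1°

For equal true areas on Mercator, apparent areas scale as sec²φ, so the ratio is cos²φ₂ / cos²φ₁.
cos²φ₂ / cos²φ₁ = 9.3  ⇒  cos φ₁ = cos 20.1° / √9.3 = 0.9391/3.050 = 0.3079.
φ₁ = arccos(0.3079) ≈ 72.1°.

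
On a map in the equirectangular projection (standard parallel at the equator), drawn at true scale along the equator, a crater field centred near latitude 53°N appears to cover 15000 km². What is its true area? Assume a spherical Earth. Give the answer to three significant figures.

9030 km²

Plate carrée maps x = Rλ, y = Rφ. The meridian scale is h = 1 and the parallel scale is k = 1/cos φ = sec φ.
Areal scale = h·k = 1 × sec φ; at 53°, h = 1.000, k = 1.662, so h·k = 1.662.
True area = apparent / (areal scale) = 15000 / 1.662 ≈ 9030 km².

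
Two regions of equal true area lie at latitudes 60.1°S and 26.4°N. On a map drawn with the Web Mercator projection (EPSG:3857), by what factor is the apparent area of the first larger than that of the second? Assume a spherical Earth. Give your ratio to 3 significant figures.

3.23

Mercator is conformal with k = sec φ, so areal scale = k² = sec²φ.
At 60.1°: sec²(60.1°) = 1/0.4985² = 4.024.
At 26.4°: sec²(26.4°) = 1/0.8957² = 1.246.
Ratio = 4.024/1.246 = cos²(26.4°)/cos²(60.1°) ≈ 3.23.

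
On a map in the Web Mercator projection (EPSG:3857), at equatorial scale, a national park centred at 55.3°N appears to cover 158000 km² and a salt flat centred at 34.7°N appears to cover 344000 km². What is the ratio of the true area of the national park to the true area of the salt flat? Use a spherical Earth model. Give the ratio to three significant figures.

Since Mercator area scale is 1/cos²φ, the true area equals the apparent area multiplied by cos²φ.
True area of national park: 158000 × cos²(55.3°) = 158000 × 0.3241 = 51200 km².
True area of salt flat: 344000 × cos²(34.7°) = 344000 × 0.6759 = 232500 km².
Ratio = 51200 / 232500 ≈ 0.220.

0.220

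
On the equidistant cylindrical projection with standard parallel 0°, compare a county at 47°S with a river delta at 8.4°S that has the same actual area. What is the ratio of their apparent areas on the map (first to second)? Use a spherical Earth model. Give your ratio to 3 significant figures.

1.45

Plate carrée maps x = Rλ, y = Rφ. The meridian scale is h = 1 and the parallel scale is k = 1/cos φ = sec φ.
Areal scale at 47°: h·k = 1.000 × 1.466 = 1.466.
Areal scale at 8.4°: h·k = 1.000 × 1.011 = 1.011.
Ratio = 1.466/1.011 ≈ 1.45.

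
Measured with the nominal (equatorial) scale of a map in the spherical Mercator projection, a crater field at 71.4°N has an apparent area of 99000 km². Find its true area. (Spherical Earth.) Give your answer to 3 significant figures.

10100 km²

The Mercator projection is conformal; its linear scale factor is the same in every direction and equals sec φ = 1/cos φ.
Areal scale = k² = sec²φ = 1/cos²(71.4°) = 1/0.3190² = 9.829.
True area = apparent / (areal scale) = 99000 / 9.829 ≈ 10100 km².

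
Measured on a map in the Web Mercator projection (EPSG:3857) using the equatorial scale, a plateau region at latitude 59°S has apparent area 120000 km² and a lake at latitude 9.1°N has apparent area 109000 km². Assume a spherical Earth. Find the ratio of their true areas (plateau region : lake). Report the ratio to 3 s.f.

0.300

Since Mercator area scale is 1/cos²φ, the true area equals the apparent area multiplied by cos²φ.
True area of plateau region: 120000 × cos²(59°) = 120000 × 0.2653 = 31830 km².
True area of lake: 109000 × cos²(9.1°) = 109000 × 0.9750 = 106300 km².
Ratio = 31830 / 106300 ≈ 0.300.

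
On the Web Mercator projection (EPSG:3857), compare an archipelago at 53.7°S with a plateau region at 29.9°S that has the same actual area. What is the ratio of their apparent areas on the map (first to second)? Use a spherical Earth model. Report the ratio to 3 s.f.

Mercator areal scale is sec²φ.
At 53.7°: sec²(53.7°) = 1/0.5920² = 2.853.
At 29.9°: sec²(29.9°) = 1/0.8669² = 1.331.
Ratio = 2.853/1.331 = cos²(29.9°)/cos²(53.7°) ≈ 2.14.

2.14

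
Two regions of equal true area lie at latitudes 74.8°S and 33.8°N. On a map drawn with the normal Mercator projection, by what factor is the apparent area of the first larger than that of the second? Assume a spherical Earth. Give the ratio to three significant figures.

Mercator is conformal with k = sec φ, so areal scale = k² = sec²φ.
At 74.8°: sec²(74.8°) = 1/0.2622² = 14.55.
At 33.8°: sec²(33.8°) = 1/0.8310² = 1.448.
Ratio = 14.55/1.448 = cos²(33.8°)/cos²(74.8°) ≈ 10.0.

10.0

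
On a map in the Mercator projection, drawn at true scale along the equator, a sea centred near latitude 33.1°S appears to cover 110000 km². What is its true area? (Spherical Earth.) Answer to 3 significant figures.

Mercator is conformal, so the point scale is isotropic: h = k = sec φ = 1/cos φ.
Areal scale = k² = sec²φ = 1/cos²(33.1°) = 1/0.8377² = 1.425.
True area = apparent / (areal scale) = 110000 / 1.425 ≈ 77200 km².

77200 km²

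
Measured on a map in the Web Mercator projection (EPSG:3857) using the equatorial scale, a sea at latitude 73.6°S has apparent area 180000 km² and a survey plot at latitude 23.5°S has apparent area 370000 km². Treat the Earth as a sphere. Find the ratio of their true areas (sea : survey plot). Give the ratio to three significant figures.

Mercator's areal exaggeration is sec²φ; hence true area = (apparent area) · cos²φ.
True area of sea: 180000 × cos²(73.6°) = 180000 × 0.07972 = 14350 km².
True area of survey plot: 370000 × cos²(23.5°) = 370000 × 0.8410 = 311200 km².
Ratio = 14350 / 311200 ≈ 0.0461.

0.0461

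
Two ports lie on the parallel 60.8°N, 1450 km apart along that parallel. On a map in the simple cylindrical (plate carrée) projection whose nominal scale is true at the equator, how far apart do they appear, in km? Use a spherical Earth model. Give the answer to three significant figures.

For the equirectangular projection with φ₀ = 0 (plate carrée), h = 1 along meridians and k = sec φ along parallels.
Along the parallel, k = sec 60.8° = 1/0.4879 = 2.050.
Map distance = 1450 × 2.050 ≈ 2970 km.

2970 km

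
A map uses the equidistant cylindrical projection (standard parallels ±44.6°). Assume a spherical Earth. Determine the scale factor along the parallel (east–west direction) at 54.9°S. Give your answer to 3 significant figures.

1.24

With standard parallel φ₀ = 44.6°, the equirectangular projection gives x = Rλ cos φ₀, y = Rφ, so h = 1 and k = cos 44.6° / cos φ.
k = cos 44.6° / cos 54.9° = 0.7120/0.5750 = 1.238.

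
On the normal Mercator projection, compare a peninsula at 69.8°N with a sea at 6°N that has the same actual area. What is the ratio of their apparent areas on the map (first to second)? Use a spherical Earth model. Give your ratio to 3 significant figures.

Mercator is conformal with k = sec φ, so areal scale = k² = sec²φ.
At 69.8°: sec²(69.8°) = 1/0.3453² = 8.387.
At 6°: sec²(6°) = 1/0.9945² = 1.011.
Ratio = 8.387/1.011 = cos²(6°)/cos²(69.8°) ≈ 8.30.

8.30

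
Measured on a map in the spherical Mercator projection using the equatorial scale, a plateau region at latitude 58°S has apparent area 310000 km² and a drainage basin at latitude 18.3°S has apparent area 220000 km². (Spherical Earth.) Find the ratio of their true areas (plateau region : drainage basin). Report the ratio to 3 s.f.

0.439

Mercator's areal exaggeration is sec²φ; hence true area = (apparent area) · cos²φ.
True area of plateau region: 310000 × cos²(58°) = 310000 × 0.2808 = 87050 km².
True area of drainage basin: 220000 × cos²(18.3°) = 220000 × 0.9014 = 198300 km².
Ratio = 87050 / 198300 ≈ 0.439.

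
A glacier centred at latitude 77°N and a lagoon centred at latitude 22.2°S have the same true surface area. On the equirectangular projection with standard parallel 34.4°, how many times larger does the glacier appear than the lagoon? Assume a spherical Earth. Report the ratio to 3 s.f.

4.12

In the equirectangular projection with standard parallel φ₀ = 34.4° (x = Rλ cos φ₀, y = Rφ), meridians are true-scale (h = 1) and the parallel scale is k = cos φ₀ / cos φ.
Areal scale at 77°: h·k = 1.000 × 3.668 = 3.668.
Areal scale at 22.2°: h·k = 1.000 × 0.8912 = 0.8912.
Ratio = 3.668/0.8912 ≈ 4.12.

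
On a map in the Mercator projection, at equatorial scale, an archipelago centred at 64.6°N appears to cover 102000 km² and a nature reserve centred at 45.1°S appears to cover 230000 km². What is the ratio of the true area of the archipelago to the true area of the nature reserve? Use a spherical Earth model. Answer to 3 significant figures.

0.164

Since Mercator area scale is 1/cos²φ, the true area equals the apparent area multiplied by cos²φ.
True area of archipelago: 102000 × cos²(64.6°) = 102000 × 0.1840 = 18770 km².
True area of nature reserve: 230000 × cos²(45.1°) = 230000 × 0.4983 = 114600 km².
Ratio = 18770 / 114600 ≈ 0.164.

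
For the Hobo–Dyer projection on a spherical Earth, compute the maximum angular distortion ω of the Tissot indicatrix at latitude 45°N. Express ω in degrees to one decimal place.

13.2°

The Hobo–Dyer projection is cylindrical equal-area with φ₀ = 37.5°. Cylindrical equal-area (φ₀ = 37.5°): h = cos φ / cos 37.5° along meridians, k = cos 37.5° / cos φ along parallels; h·k = 1.
At 45°: h = 0.8913, k = 1.122; principal scales a = 1.122, b = 0.8913.
sin(ω/2) = (a − b)/(a + b) = 0.2307/2.013 = 0.1146, so ω = 2 arcsin(0.1146) ≈ 13.2°.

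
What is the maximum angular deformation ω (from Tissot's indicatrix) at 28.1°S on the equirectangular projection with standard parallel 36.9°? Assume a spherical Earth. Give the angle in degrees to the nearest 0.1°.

5.6°

The equidistant cylindrical projection with φ₀ = 36.9° has h = 1 (meridians true) and k = cos φ₀ / cos φ along parallels.
At 28.1°: h = 1.000, k = 0.9065; principal scales a = 1.000, b = 0.9065.
sin(ω/2) = (a − b)/(a + b) = 0.09346/1.907 = 0.04902, so ω = 2 arcsin(0.04902) ≈ 5.6°.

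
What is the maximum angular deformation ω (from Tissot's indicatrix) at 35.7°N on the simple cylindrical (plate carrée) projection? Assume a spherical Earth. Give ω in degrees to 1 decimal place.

Plate carrée maps x = Rλ, y = Rφ. The meridian scale is h = 1 and the parallel scale is k = 1/cos φ = sec φ.
At 35.7°: h = 1.000, k = 1.231; principal scales a = 1.231, b = 1.000.
sin(ω/2) = (a − b)/(a + b) = 0.2314/2.231 = 0.1037, so ω = 2 arcsin(0.1037) ≈ 11.9°.

11.9°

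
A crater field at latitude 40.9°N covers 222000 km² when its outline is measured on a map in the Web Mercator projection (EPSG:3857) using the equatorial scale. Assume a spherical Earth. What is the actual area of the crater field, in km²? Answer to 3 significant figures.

The Mercator projection is conformal; its linear scale factor is the same in every direction and equals sec φ = 1/cos φ.
Areal scale = k² = sec²φ = 1/cos²(40.9°) = 1/0.7559² = 1.750.
True area = apparent / (areal scale) = 222000 / 1.750 ≈ 127000 km².

127000 km²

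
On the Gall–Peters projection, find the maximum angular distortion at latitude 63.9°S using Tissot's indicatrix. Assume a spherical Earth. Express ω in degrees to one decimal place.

52.4°

Gall–Peters is a cylindrical equal-area projection with standard parallels at ±45°. For cylindrical equal-area with standard parallel φ₀, h = cos φ / cos φ₀ and k = cos φ₀ / cos φ, so h·k = 1.
At 63.9°: h = 0.6222, k = 1.607; principal scales a = 1.607, b = 0.6222.
sin(ω/2) = (a − b)/(a + b) = 0.9851/2.229 = 0.4419, so ω = 2 arcsin(0.4419) ≈ 52.4°.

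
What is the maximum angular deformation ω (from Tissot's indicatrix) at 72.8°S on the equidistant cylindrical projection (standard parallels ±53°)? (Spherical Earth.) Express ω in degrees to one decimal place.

With standard parallel φ₀ = 53°, the equirectangular projection gives x = Rλ cos φ₀, y = Rφ, so h = 1 and k = cos 53° / cos φ.
At 72.8°: h = 1.000, k = 2.035; principal scales a = 2.035, b = 1.000.
sin(ω/2) = (a − b)/(a + b) = 1.035/3.035 = 0.3411, so ω = 2 arcsin(0.3411) ≈ 39.9°.

39.9°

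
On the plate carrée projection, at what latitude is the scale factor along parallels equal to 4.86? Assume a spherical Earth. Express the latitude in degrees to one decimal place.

78.1°

Plate carrée: h = 1, k = sec φ along parallels.
sec φ = 4.86  ⇒  cos φ = 0.2058  ⇒  φ ≈ 78.1°.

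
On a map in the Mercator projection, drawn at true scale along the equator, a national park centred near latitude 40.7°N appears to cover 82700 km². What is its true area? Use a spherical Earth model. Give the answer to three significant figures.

47500 km²

Mercator is conformal, so the point scale is isotropic: h = k = sec φ = 1/cos φ.
Areal scale = k² = sec²φ = 1/cos²(40.7°) = 1/0.7581² = 1.740.
True area = apparent / (areal scale) = 82700 / 1.740 ≈ 47500 km².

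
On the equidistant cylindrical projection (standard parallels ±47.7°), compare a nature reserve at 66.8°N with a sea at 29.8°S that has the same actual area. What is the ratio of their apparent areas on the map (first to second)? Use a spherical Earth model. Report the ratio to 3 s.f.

The equidistant cylindrical projection with φ₀ = 47.7° has h = 1 (meridians true) and k = cos φ₀ / cos φ along parallels.
Areal scale at 66.8°: h·k = 1.000 × 1.708 = 1.708.
Areal scale at 29.8°: h·k = 1.000 × 0.7756 = 0.7756.
Ratio = 1.708/0.7756 ≈ 2.20.

2.20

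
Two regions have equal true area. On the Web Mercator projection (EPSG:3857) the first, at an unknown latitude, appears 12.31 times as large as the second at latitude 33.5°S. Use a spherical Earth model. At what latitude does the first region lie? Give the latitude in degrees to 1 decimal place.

76.3°

For equal true areas on Mercator, apparent areas scale as sec²φ, so the ratio is cos²φ₂ / cos²φ₁.
cos²φ₂ / cos²φ₁ = 12.31  ⇒  cos φ₁ = cos 33.5° / √12.31 = 0.8339/3.509 = 0.2377.
φ₁ = arccos(0.2377) ≈ 76.3°.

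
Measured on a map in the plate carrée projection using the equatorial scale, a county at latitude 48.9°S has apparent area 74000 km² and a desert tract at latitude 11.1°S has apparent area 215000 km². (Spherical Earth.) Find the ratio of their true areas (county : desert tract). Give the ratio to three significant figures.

On the plate carrée, areal scale = h·k = 1 × sec φ, so true area = apparent × cos φ.
True area of county: 74000 × cos(48.9°) = 74000 × 0.6574 = 48650 km².
True area of desert tract: 215000 × cos(11.1°) = 215000 × 0.9813 = 211000 km².
Ratio = 48650 / 211000 ≈ 0.231.

0.231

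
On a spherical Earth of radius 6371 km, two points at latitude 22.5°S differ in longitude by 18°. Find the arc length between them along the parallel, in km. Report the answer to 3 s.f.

1850 km

Arc length along a parallel = R cos φ · Δλ (with Δλ in radians).
= 6371 × cos 22.5° × (18° × π/180) = 6371 × 0.9239 × 0.3142 ≈ 1850 km.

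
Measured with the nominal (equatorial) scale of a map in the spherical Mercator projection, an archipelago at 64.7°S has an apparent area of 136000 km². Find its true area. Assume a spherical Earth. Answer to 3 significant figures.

Mercator is conformal, so the point scale is isotropic: h = k = sec φ = 1/cos φ.
Areal scale = k² = sec²φ = 1/cos²(64.7°) = 1/0.4274² = 5.475.
True area = apparent / (areal scale) = 136000 / 5.475 ≈ 24800 km².

24800 km²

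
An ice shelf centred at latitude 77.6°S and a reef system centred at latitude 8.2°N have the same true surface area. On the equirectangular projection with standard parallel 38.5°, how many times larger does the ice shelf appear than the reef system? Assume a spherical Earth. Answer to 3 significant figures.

With standard parallel φ₀ = 38.5°, the equirectangular projection gives x = Rλ cos φ₀, y = Rφ, so h = 1 and k = cos 38.5° / cos φ.
Areal scale at 77.6°: h·k = 1.000 × 3.645 = 3.645.
Areal scale at 8.2°: h·k = 1.000 × 0.7907 = 0.7907.
Ratio = 3.645/0.7907 ≈ 4.61.

4.61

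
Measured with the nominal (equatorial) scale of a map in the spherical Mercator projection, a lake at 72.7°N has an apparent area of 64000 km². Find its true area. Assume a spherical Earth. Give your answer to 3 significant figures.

5660 km²

Mercator is conformal, so the point scale is isotropic: h = k = sec φ = 1/cos φ.
Areal scale = k² = sec²φ = 1/cos²(72.7°) = 1/0.2974² = 11.31.
True area = apparent / (areal scale) = 64000 / 11.31 ≈ 5660 km².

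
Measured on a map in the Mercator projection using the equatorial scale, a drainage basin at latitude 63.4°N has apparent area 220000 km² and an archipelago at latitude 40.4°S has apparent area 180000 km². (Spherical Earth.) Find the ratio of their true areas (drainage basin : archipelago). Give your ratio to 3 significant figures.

0.423

Since Mercator area scale is 1/cos²φ, the true area equals the apparent area multiplied by cos²φ.
True area of drainage basin: 220000 × cos²(63.4°) = 220000 × 0.2005 = 44110 km².
True area of archipelago: 180000 × cos²(40.4°) = 180000 × 0.5799 = 104400 km².
Ratio = 44110 / 104400 ≈ 0.423.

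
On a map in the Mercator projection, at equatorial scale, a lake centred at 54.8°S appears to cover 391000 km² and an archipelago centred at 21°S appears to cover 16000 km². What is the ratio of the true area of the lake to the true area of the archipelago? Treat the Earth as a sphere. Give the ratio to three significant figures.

On Mercator the areal scale is sec²φ, so true area = apparent × cos²φ.
True area of lake: 391000 × cos²(54.8°) = 391000 × 0.3323 = 129900 km².
True area of archipelago: 16000 × cos²(21°) = 16000 × 0.8716 = 13950 km².
Ratio = 129900 / 13950 ≈ 9.32.

9.32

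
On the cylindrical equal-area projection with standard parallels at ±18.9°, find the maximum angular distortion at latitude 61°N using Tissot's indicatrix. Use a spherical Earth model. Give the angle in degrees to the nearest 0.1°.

71.5°

A cylindrical equal-area projection with standard parallel φ₀ has meridian scale h = cos φ / cos φ₀ and parallel scale k = cos φ₀ / cos φ (so areas are preserved, h·k = 1).
At 61°: h = 0.5124, k = 1.951; principal scales a = 1.951, b = 0.5124.
sin(ω/2) = (a − b)/(a + b) = 1.439/2.464 = 0.5840, so ω = 2 arcsin(0.5840) ≈ 71.5°.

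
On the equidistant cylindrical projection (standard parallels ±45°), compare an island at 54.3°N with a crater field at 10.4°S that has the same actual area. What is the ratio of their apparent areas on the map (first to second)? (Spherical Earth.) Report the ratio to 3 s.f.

1.69

With standard parallel φ₀ = 45°, the equirectangular projection gives x = Rλ cos φ₀, y = Rφ, so h = 1 and k = cos 45° / cos φ.
Areal scale at 54.3°: h·k = 1.000 × 1.212 = 1.212.
Areal scale at 10.4°: h·k = 1.000 × 0.7189 = 0.7189.
Ratio = 1.212/0.7189 ≈ 1.69.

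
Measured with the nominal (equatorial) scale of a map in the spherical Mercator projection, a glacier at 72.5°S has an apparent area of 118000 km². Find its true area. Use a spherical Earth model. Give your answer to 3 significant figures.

Mercator is conformal, so the point scale is isotropic: h = k = sec φ = 1/cos φ.
Areal scale = k² = sec²φ = 1/cos²(72.5°) = 1/0.3007² = 11.06.
True area = apparent / (areal scale) = 118000 / 11.06 ≈ 10700 km².

10700 km²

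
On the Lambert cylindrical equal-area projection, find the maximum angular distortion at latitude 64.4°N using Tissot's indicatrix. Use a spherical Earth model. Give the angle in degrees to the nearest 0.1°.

The Lambert cylindrical equal-area projection is the cylindrical equal-area projection with its standard parallel at the equator (φ₀ = 0). Cylindrical equal-area (φ₀ = 0°): h = cos φ / cos 0° along meridians, k = cos 0° / cos φ along parallels; h·k = 1.
At 64.4°: h = 0.4321, k = 2.314; principal scales a = 2.314, b = 0.4321.
sin(ω/2) = (a − b)/(a + b) = 1.882/2.746 = 0.6853, so ω = 2 arcsin(0.6853) ≈ 86.5°.

86.5°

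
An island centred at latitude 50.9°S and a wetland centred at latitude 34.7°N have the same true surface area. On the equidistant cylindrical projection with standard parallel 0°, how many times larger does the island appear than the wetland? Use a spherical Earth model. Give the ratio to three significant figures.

In the plate carrée (x = Rλ, y = Rφ), meridians are true-scale (h = 1) and parallels are stretched by k = sec φ.
Areal scale at 50.9°: h·k = 1.000 × 1.586 = 1.586.
Areal scale at 34.7°: h·k = 1.000 × 1.216 = 1.216.
Ratio = 1.586/1.216 ≈ 1.30.

1.30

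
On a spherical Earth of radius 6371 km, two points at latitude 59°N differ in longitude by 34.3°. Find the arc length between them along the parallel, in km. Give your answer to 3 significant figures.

1960 km

Arc length along a parallel = R cos φ · Δλ (with Δλ in radians).
= 6371 × cos 59° × (34.3° × π/180) = 6371 × 0.5150 × 0.5986 ≈ 1960 km.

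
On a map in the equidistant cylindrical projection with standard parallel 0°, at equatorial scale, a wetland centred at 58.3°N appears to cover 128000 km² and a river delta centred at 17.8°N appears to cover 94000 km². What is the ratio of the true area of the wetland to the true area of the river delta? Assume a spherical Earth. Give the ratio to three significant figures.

0.752

On the plate carrée, areal scale = h·k = 1 × sec φ, so true area = apparent × cos φ.
True area of wetland: 128000 × cos(58.3°) = 128000 × 0.5255 = 67260 km².
True area of river delta: 94000 × cos(17.8°) = 94000 × 0.9521 = 89500 km².
Ratio = 67260 / 89500 ≈ 0.752.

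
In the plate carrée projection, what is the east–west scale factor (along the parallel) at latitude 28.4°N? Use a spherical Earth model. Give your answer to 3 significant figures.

1.14

Plate carrée maps x = Rλ, y = Rφ. The meridian scale is h = 1 and the parallel scale is k = 1/cos φ = sec φ.
k = 1/cos 28.4° = 1/0.8796 = 1.137.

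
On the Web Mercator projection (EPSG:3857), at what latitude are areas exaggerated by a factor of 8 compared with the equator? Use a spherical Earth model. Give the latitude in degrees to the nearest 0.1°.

69.3°

Mercator areal scale is sec²φ.
sec²φ = 8  ⇒  cos²φ = 0.1250  ⇒  cos φ = 0.3536.
φ = arccos(0.3536) ≈ 69.3°.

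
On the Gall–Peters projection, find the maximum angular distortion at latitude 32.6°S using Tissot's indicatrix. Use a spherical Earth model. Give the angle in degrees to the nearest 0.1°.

20.0°

Gall–Peters is a cylindrical equal-area projection with standard parallels at ±45°. A cylindrical equal-area projection with standard parallel φ₀ has meridian scale h = cos φ / cos φ₀ and parallel scale k = cos φ₀ / cos φ (so areas are preserved, h·k = 1).
At 32.6°: h = 1.191, k = 0.8393; principal scales a = 1.191, b = 0.8393.
sin(ω/2) = (a − b)/(a + b) = 0.3521/2.031 = 0.1734, so ω = 2 arcsin(0.1734) ≈ 20.0°.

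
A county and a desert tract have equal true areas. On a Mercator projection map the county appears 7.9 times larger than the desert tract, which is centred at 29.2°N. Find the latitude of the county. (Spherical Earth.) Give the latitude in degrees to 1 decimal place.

For equal true areas on Mercator, apparent areas scale as sec²φ, so the ratio is cos²φ₂ / cos²φ₁.
cos²φ₂ / cos²φ₁ = 7.9  ⇒  cos φ₁ = cos 29.2° / √7.9 = 0.8729/2.811 = 0.3106.
φ₁ = arccos(0.3106) ≈ 71.9°.

71.9°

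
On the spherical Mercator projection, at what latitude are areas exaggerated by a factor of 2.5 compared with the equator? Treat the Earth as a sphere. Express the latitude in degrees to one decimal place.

50.8°

Mercator areal scale is sec²φ.
sec²φ = 2.5  ⇒  cos²φ = 0.4000  ⇒  cos φ = 0.6325.
φ = arccos(0.6325) ≈ 50.8°.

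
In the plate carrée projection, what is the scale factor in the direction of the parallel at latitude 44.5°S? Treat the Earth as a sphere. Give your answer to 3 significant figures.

1.40

In the plate carrée (x = Rλ, y = Rφ), meridians are true-scale (h = 1) and parallels are stretched by k = sec φ.
k = 1/cos 44.5° = 1/0.7133 = 1.402.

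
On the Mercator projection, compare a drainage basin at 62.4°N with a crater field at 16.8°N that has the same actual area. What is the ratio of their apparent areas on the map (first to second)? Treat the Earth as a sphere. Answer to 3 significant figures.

On Mercator, area is exaggerated by sec²φ = 1/cos²φ.
At 62.4°: sec²(62.4°) = 1/0.4633² = 4.659.
At 16.8°: sec²(16.8°) = 1/0.9573² = 1.091.
Ratio = 4.659/1.091 = cos²(16.8°)/cos²(62.4°) ≈ 4.27.

4.27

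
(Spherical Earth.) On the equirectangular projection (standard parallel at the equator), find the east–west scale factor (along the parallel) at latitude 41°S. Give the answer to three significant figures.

1.33

In the plate carrée (x = Rλ, y = Rφ), meridians are true-scale (h = 1) and parallels are stretched by k = sec φ.
k = 1/cos 41° = 1/0.7547 = 1.325.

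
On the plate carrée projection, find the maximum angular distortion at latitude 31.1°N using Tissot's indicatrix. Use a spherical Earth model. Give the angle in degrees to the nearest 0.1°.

8.9°

Plate carrée maps x = Rλ, y = Rφ. The meridian scale is h = 1 and the parallel scale is k = 1/cos φ = sec φ.
At 31.1°: h = 1.000, k = 1.168; principal scales a = 1.168, b = 1.000.
sin(ω/2) = (a − b)/(a + b) = 0.1679/2.168 = 0.07743, so ω = 2 arcsin(0.07743) ≈ 8.9°.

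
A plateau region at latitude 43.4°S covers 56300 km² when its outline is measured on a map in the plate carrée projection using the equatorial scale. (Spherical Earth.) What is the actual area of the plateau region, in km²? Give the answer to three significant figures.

40900 km²

Plate carrée maps x = Rλ, y = Rφ. The meridian scale is h = 1 and the parallel scale is k = 1/cos φ = sec φ.
Areal scale = h·k = 1 × sec φ; at 43.4°, h = 1.000, k = 1.376, so h·k = 1.376.
True area = apparent / (areal scale) = 56300 / 1.376 ≈ 40900 km².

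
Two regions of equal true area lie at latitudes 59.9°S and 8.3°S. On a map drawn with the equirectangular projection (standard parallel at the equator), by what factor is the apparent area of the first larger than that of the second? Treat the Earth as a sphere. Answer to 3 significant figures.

For the equirectangular projection with φ₀ = 0 (plate carrée), h = 1 along meridians and k = sec φ along parallels.
Areal scale at 59.9°: h·k = 1.000 × 1.994 = 1.994.
Areal scale at 8.3°: h·k = 1.000 × 1.011 = 1.011.
Ratio = 1.994/1.011 ≈ 1.97.

1.97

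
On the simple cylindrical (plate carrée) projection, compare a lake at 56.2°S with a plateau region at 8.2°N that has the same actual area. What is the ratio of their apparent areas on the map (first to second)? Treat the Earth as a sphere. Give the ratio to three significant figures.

In the plate carrée (x = Rλ, y = Rφ), meridians are true-scale (h = 1) and parallels are stretched by k = sec φ.
Areal scale at 56.2°: h·k = 1.000 × 1.798 = 1.798.
Areal scale at 8.2°: h·k = 1.000 × 1.010 = 1.010.
Ratio = 1.798/1.010 ≈ 1.78.

1.78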